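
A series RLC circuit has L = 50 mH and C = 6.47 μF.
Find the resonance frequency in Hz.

Step 1 — Resonance condition Im(Z)=0 gives ω₀ = 1/√(LC).
Step 2 — ω₀ = 1/√(0.05·6.47e-06) = 1758 rad/s.
Step 3 — f₀ = ω₀/(2π) = 279.8 Hz.

f₀ = 279.8 Hz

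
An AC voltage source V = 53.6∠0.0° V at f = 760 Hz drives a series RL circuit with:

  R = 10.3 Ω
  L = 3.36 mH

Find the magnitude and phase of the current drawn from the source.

Step 1 — Angular frequency: ω = 2π·f = 2π·760 = 4775 rad/s.
Step 2 — Component impedances:
  R: Z = R = 10.3 Ω
  L: Z = jωL = j·4775·0.00336 = 0 + j16.04 Ω
Step 3 — Series combination: Z_total = R + L = 10.3 + j16.04 Ω = 19.07∠57.3° Ω.
Step 4 — Source phasor: V = 53.6∠0.0° V = 53.6 V.
Step 5 — Ohm's law: I = V / Z_total = (53.6) / (10.3 + j16.04) = 1.519 - j2.366 A.
Step 6 — Convert to polar: |I| = 2.811 A, ∠I = -57.3°.

I = 2.811∠-57.3° A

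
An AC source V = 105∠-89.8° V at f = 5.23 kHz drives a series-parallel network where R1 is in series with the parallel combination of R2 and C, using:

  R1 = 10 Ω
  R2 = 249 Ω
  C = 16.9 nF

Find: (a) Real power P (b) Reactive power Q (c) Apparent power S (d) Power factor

Step 1 — Angular frequency: ω = 2π·f = 2π·5230 = 3.286e+04 rad/s.
Step 2 — Component impedances:
  R1: Z = R = 10 Ω
  R2: Z = R = 249 Ω
  C: Z = 1/(jωC) = -j/(ω·C) = 0 - j1801 Ω
Step 3 — Parallel branch: R2 || C = 1/(1/R2 + 1/C) = 244.3 - j33.79 Ω.
Step 4 — Series with R1: Z_total = R1 + (R2 || C) = 254.3 - j33.79 Ω = 256.6∠-7.6° Ω.
Step 5 — Source phasor: V = 105∠-89.8° V = 0.3665 - j105 V.
Step 6 — Current: I = V / Z = 0.05531 - j0.4055 A = 0.4093∠-82.2° A.
Step 7 — Complex power: S = V·I* = 42.6 - j5.659 VA.
Step 8 — Real power: P = Re(S) = 42.6 W.
Step 9 — Reactive power: Q = Im(S) = -5.659 VAR.
Step 10 — Apparent power: |S| = 42.97 VA.
Step 11 — Power factor: PF = P/|S| = 0.9913 (leading).

(a) P = 42.6 W  (b) Q = -5.659 VAR  (c) S = 42.97 VA  (d) PF = 0.9913 (leading)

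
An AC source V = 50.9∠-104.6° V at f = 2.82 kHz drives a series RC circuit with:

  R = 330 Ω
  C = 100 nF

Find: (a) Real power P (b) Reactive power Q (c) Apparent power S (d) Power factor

Step 1 — Angular frequency: ω = 2π·f = 2π·2820 = 1.772e+04 rad/s.
Step 2 — Component impedances:
  R: Z = R = 330 Ω
  C: Z = 1/(jωC) = -j/(ω·C) = 0 - j564.4 Ω
Step 3 — Series combination: Z_total = R + C = 330 - j564.4 Ω = 653.8∠-59.7° Ω.
Step 4 — Source phasor: V = 50.9∠-104.6° V = -12.83 - j49.26 V.
Step 5 — Current: I = V / Z = 0.05513 - j0.05497 A = 0.07786∠-44.9° A.
Step 6 — Complex power: S = V·I* = 2 - j3.421 VA.
Step 7 — Real power: P = Re(S) = 2 W.
Step 8 — Reactive power: Q = Im(S) = -3.421 VAR.
Step 9 — Apparent power: |S| = 3.963 VA.
Step 10 — Power factor: PF = P/|S| = 0.5048 (leading).

(a) P = 2 W  (b) Q = -3.421 VAR  (c) S = 3.963 VA  (d) PF = 0.5048 (leading)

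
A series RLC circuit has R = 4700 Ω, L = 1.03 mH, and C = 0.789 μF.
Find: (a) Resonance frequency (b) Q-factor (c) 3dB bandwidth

Step 1 — Resonance: ω₀ = 1/√(LC) = 1/√(0.00103·7.89e-07) = 3.508e+04 rad/s.
Step 2 — f₀ = ω₀/(2π) = 5583 Hz.
Step 3 — Series Q: Q = ω₀L/R = 3.508e+04·0.00103/4700 = 0.007687.
Step 4 — Bandwidth: Δω = ω₀/Q = 4.563e+06 rad/s; BW = Δω/(2π) = 7.262e+05 Hz.

(a) f₀ = 5583 Hz  (b) Q = 0.007687  (c) BW = 7.262e+05 Hz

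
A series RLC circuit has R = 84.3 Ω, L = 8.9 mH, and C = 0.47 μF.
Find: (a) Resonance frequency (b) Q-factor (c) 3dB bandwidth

Step 1 — Resonance: ω₀ = 1/√(LC) = 1/√(0.0089·4.7e-07) = 1.546e+04 rad/s.
Step 2 — f₀ = ω₀/(2π) = 2461 Hz.
Step 3 — Series Q: Q = ω₀L/R = 1.546e+04·0.0089/84.3 = 1.632.
Step 4 — Bandwidth: Δω = ω₀/Q = 9472 rad/s; BW = Δω/(2π) = 1508 Hz.

(a) f₀ = 2461 Hz  (b) Q = 1.632  (c) BW = 1508 Hz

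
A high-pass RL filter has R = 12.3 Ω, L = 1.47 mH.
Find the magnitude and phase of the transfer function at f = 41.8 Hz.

Step 1 — Angular frequency: ω = 2π·41.8 = 262.6 rad/s.
Step 2 — Transfer function: H(jω) = jωL/(R + jωL).
Step 3 — Numerator jωL = j·0.3861; denominator R + jωL = 12.3 + j0.3861.
Step 4 — H = 0.0009843 + j0.03136.
Step 5 — Magnitude: |H| = 0.03137 (-30.1 dB); phase: φ = 88.2°.

|H| = 0.03137 (-30.1 dB), φ = 88.2°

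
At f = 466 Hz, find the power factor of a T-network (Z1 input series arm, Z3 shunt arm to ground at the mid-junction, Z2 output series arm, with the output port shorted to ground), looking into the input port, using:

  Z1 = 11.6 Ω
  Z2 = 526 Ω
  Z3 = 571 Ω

Step 1 — Angular frequency: ω = 2π·f = 2π·466 = 2928 rad/s.
Step 2 — Component impedances:
  Z1: Z = R = 11.6 Ω
  Z2: Z = R = 526 Ω
  Z3: Z = R = 571 Ω
Step 3 — With the output port shorted to ground, the output series arm Z2 runs from the junction to ground; the shunt arm Z3 also runs from the junction to ground. They appear in parallel: Z3 || Z2 = 273.8 Ω.
Step 4 — Series with input arm Z1: Z_in = Z1 + (Z3 || Z2) = 285.4 Ω = 285.4∠0.0° Ω.
Step 5 — Power factor: PF = cos(φ) = Re(Z)/|Z| = 285.4/285.4 = 1.
Step 6 — Type: Im(Z) = 0 ⇒ unity (phase φ = 0.0°).

PF = 1 (unity, φ = 0.0°)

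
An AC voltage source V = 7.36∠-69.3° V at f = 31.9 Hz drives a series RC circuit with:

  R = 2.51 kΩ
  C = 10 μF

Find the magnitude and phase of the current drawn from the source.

Step 1 — Angular frequency: ω = 2π·f = 2π·31.9 = 200.4 rad/s.
Step 2 — Component impedances:
  R: Z = R = 2510 Ω
  C: Z = 1/(jωC) = -j/(ω·C) = 0 - j498.9 Ω
Step 3 — Series combination: Z_total = R + C = 2510 - j498.9 Ω = 2559∠-11.2° Ω.
Step 4 — Source phasor: V = 7.36∠-69.3° V = 2.602 - j6.885 V.
Step 5 — Ohm's law: I = V / Z_total = (2.602 - j6.885) / (2510 - j498.9) = 0.001522 - j0.002441 A.
Step 6 — Convert to polar: |I| = 0.002876 A, ∠I = -58.1°.

I = 0.002876∠-58.1° A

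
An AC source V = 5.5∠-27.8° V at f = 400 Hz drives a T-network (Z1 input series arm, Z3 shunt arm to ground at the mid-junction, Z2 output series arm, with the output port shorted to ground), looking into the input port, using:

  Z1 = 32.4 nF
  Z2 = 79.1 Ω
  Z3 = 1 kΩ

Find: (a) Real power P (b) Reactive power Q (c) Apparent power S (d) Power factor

Step 1 — Angular frequency: ω = 2π·f = 2π·400 = 2513 rad/s.
Step 2 — Component impedances:
  Z1: Z = 1/(jωC) = -j/(ω·C) = 0 - j1.228e+04 Ω
  Z2: Z = R = 79.1 Ω
  Z3: Z = R = 1000 Ω
Step 3 — With the output port shorted to ground, the output series arm Z2 runs from the junction to ground; the shunt arm Z3 also runs from the junction to ground. They appear in parallel: Z3 || Z2 = 73.3 Ω.
Step 4 — Series with input arm Z1: Z_in = Z1 + (Z3 || Z2) = 73.3 - j1.228e+04 Ω = 1.228e+04∠-89.7° Ω.
Step 5 — Source phasor: V = 5.5∠-27.8° V = 4.865 - j2.565 V.
Step 6 — Current: I = V / Z = 0.0002112 + j0.0003949 A = 0.0004479∠61.9° A.
Step 7 — Complex power: S = V·I* = 1.47e-05 - j0.002463 VA.
Step 8 — Real power: P = Re(S) = 1.47e-05 W.
Step 9 — Reactive power: Q = Im(S) = -0.002463 VAR.
Step 10 — Apparent power: |S| = 0.002463 VA.
Step 11 — Power factor: PF = P/|S| = 0.005969 (leading).

(a) P = 1.47e-05 W  (b) Q = -0.002463 VAR  (c) S = 0.002463 VA  (d) PF = 0.005969 (leading)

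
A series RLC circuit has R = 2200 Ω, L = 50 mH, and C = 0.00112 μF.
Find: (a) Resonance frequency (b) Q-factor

Step 1 — Resonance condition Im(Z)=0 gives ω₀ = 1/√(LC).
Step 2 — ω₀ = 1/√(0.05·1.12e-09) = 1.336e+05 rad/s.
Step 3 — f₀ = ω₀/(2π) = 2.127e+04 Hz.
Step 4 — Series Q: Q = ω₀L/R = 1.336e+05·0.05/2200 = 3.037.

(a) f₀ = 2.127e+04 Hz  (b) Q = 3.037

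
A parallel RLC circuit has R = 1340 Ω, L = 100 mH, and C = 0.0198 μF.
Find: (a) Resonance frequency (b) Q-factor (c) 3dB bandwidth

Step 1 — Resonance: ω₀ = 1/√(LC) = 1/√(0.1·1.98e-08) = 2.247e+04 rad/s.
Step 2 — f₀ = ω₀/(2π) = 3577 Hz.
Step 3 — Parallel Q: Q = R/(ω₀L) = 1340/(2.247e+04·0.1) = 0.5963.
Step 4 — Bandwidth: Δω = ω₀/Q = 3.769e+04 rad/s; BW = Δω/(2π) = 5999 Hz.

(a) f₀ = 3577 Hz  (b) Q = 0.5963  (c) BW = 5999 Hz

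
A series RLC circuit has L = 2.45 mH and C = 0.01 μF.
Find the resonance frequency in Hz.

Step 1 — Resonance condition Im(Z)=0 gives ω₀ = 1/√(LC).
Step 2 — ω₀ = 1/√(0.00245·1e-08) = 2.02e+05 rad/s.
Step 3 — f₀ = ω₀/(2π) = 3.215e+04 Hz.

f₀ = 3.215e+04 Hz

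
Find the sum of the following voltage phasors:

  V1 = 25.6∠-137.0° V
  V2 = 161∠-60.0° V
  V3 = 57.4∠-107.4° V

Step 1 — Convert each phasor to rectangular form:
  V1 = 25.6·(cos(-137.0°) + j·sin(-137.0°)) = -18.72 - j17.46 V
  V2 = 161·(cos(-60.0°) + j·sin(-60.0°)) = 80.5 - j139.4 V
  V3 = 57.4·(cos(-107.4°) + j·sin(-107.4°)) = -17.16 - j54.77 V
Step 2 — Sum components: V_total = 44.61 - j211.7 V.
Step 3 — Convert to polar: |V_total| = 216.3 V, ∠V_total = -78.1°.

V_total = 216.3∠-78.1° V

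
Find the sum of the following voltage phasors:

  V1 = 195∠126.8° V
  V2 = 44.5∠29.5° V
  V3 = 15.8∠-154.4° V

Step 1 — Convert each phasor to rectangular form:
  V1 = 195·(cos(126.8°) + j·sin(126.8°)) = -116.8 + j156.1 V
  V2 = 44.5·(cos(29.5°) + j·sin(29.5°)) = 38.73 + j21.91 V
  V3 = 15.8·(cos(-154.4°) + j·sin(-154.4°)) = -14.25 - j6.827 V
Step 2 — Sum components: V_total = -92.33 + j171.2 V.
Step 3 — Convert to polar: |V_total| = 194.5 V, ∠V_total = 118.3°.

V_total = 194.5∠118.3° V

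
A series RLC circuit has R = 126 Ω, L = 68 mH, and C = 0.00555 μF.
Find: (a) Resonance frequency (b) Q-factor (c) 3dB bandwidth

Step 1 — Resonance condition Im(Z)=0 gives ω₀ = 1/√(LC).
Step 2 — ω₀ = 1/√(0.068·5.55e-09) = 5.148e+04 rad/s.
Step 3 — f₀ = ω₀/(2π) = 8193 Hz.
Step 4 — Series Q: Q = ω₀L/R = 5.148e+04·0.068/126 = 27.78.
Step 5 — 3dB bandwidth: Δω = ω₀/Q = 1853 rad/s; BW = Δω/(2π) = 294.9 Hz.

(a) f₀ = 8193 Hz  (b) Q = 27.78  (c) BW = 294.9 Hz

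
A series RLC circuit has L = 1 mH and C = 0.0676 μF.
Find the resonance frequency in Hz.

Step 1 — Resonance condition Im(Z)=0 gives ω₀ = 1/√(LC).
Step 2 — ω₀ = 1/√(0.001·6.76e-08) = 1.216e+05 rad/s.
Step 3 — f₀ = ω₀/(2π) = 1.936e+04 Hz.

f₀ = 1.936e+04 Hz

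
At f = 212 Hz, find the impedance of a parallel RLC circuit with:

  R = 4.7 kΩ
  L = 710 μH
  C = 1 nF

Step 1 — Angular frequency: ω = 2π·f = 2π·212 = 1332 rad/s.
Step 2 — Component impedances:
  R: Z = R = 4700 Ω
  L: Z = jωL = j·1332·0.00071 = 0 + j0.9457 Ω
  C: Z = 1/(jωC) = -j/(ω·C) = 0 - j7.507e+05 Ω
Step 3 — Parallel combination: 1/Z_total = 1/R + 1/L + 1/C; Z_total = 0.0001903 + j0.9457 Ω = 0.9457∠90.0° Ω.

Z = 0.0001903 + j0.9457 Ω = 0.9457∠90.0° Ω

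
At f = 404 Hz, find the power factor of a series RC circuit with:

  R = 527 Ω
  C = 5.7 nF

Step 1 — Angular frequency: ω = 2π·f = 2π·404 = 2538 rad/s.
Step 2 — Component impedances:
  R: Z = R = 527 Ω
  C: Z = 1/(jωC) = -j/(ω·C) = 0 - j6.911e+04 Ω
Step 3 — Series combination: Z_total = R + C = 527 - j6.911e+04 Ω = 6.912e+04∠-89.6° Ω.
Step 4 — Power factor: PF = cos(φ) = Re(Z)/|Z| = 527/69116 = 0.007625.
Step 5 — Type: Im(Z) = -6.911e+04 ⇒ leading (phase φ = -89.6°).

PF = 0.007625 (leading, φ = -89.6°)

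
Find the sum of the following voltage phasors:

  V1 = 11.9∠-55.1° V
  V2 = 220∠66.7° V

Step 1 — Convert each phasor to rectangular form:
  V1 = 11.9·(cos(-55.1°) + j·sin(-55.1°)) = 6.809 - j9.76 V
  V2 = 220·(cos(66.7°) + j·sin(66.7°)) = 87.02 + j202.1 V
Step 2 — Sum components: V_total = 93.83 + j192.3 V.
Step 3 — Convert to polar: |V_total| = 214 V, ∠V_total = 64.0°.

V_total = 214∠64.0° V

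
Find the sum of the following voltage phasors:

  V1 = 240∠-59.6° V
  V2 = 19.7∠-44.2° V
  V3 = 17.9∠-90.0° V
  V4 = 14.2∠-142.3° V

Step 1 — Convert each phasor to rectangular form:
  V1 = 240·(cos(-59.6°) + j·sin(-59.6°)) = 121.4 - j207 V
  V2 = 19.7·(cos(-44.2°) + j·sin(-44.2°)) = 14.12 - j13.73 V
  V3 = 17.9·(cos(-90.0°) + j·sin(-90.0°)) = 0 - j17.9 V
  V4 = 14.2·(cos(-142.3°) + j·sin(-142.3°)) = -11.24 - j8.684 V
Step 2 — Sum components: V_total = 124.3 - j247.3 V.
Step 3 — Convert to polar: |V_total| = 276.8 V, ∠V_total = -63.3°.

V_total = 276.8∠-63.3° V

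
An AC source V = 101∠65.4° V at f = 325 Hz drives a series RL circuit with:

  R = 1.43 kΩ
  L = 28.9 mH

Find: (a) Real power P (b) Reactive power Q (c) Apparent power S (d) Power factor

Step 1 — Angular frequency: ω = 2π·f = 2π·325 = 2042 rad/s.
Step 2 — Component impedances:
  R: Z = R = 1430 Ω
  L: Z = jωL = j·2042·0.0289 = 0 + j59.01 Ω
Step 3 — Series combination: Z_total = R + L = 1430 + j59.01 Ω = 1431∠2.4° Ω.
Step 4 — Source phasor: V = 101∠65.4° V = 42.04 + j91.83 V.
Step 5 — Current: I = V / Z = 0.032 + j0.0629 A = 0.07057∠63.0° A.
Step 6 — Complex power: S = V·I* = 7.121 + j0.2939 VA.
Step 7 — Real power: P = Re(S) = 7.121 W.
Step 8 — Reactive power: Q = Im(S) = 0.2939 VAR.
Step 9 — Apparent power: |S| = 7.127 VA.
Step 10 — Power factor: PF = P/|S| = 0.9991 (lagging).

(a) P = 7.121 W  (b) Q = 0.2939 VAR  (c) S = 7.127 VA  (d) PF = 0.9991 (lagging)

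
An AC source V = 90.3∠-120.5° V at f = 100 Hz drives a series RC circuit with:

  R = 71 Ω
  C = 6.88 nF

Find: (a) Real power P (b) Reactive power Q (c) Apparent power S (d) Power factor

Step 1 — Angular frequency: ω = 2π·f = 2π·100 = 628.3 rad/s.
Step 2 — Component impedances:
  R: Z = R = 71 Ω
  C: Z = 1/(jωC) = -j/(ω·C) = 0 - j2.313e+05 Ω
Step 3 — Series combination: Z_total = R + C = 71 - j2.313e+05 Ω = 2.313e+05∠-90.0° Ω.
Step 4 — Source phasor: V = 90.3∠-120.5° V = -45.83 - j77.81 V.
Step 5 — Current: I = V / Z = 0.0003363 - j0.0001982 A = 0.0003904∠-30.5° A.
Step 6 — Complex power: S = V·I* = 1.082e-05 - j0.03525 VA.
Step 7 — Real power: P = Re(S) = 1.082e-05 W.
Step 8 — Reactive power: Q = Im(S) = -0.03525 VAR.
Step 9 — Apparent power: |S| = 0.03525 VA.
Step 10 — Power factor: PF = P/|S| = 0.0003069 (leading).

(a) P = 1.082e-05 W  (b) Q = -0.03525 VAR  (c) S = 0.03525 VA  (d) PF = 0.0003069 (leading)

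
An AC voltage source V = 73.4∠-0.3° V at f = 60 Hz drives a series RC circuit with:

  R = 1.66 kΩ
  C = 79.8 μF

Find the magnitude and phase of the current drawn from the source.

Step 1 — Angular frequency: ω = 2π·f = 2π·60 = 377 rad/s.
Step 2 — Component impedances:
  R: Z = R = 1660 Ω
  C: Z = 1/(jωC) = -j/(ω·C) = 0 - j33.24 Ω
Step 3 — Series combination: Z_total = R + C = 1660 - j33.24 Ω = 1660∠-1.1° Ω.
Step 4 — Source phasor: V = 73.4∠-0.3° V = 73.4 - j0.3843 V.
Step 5 — Ohm's law: I = V / Z_total = (73.4 - j0.3843) / (1660 - j33.24) = 0.0442 + j0.0006536 A.
Step 6 — Convert to polar: |I| = 0.04421 A, ∠I = 0.8°.

I = 0.04421∠0.8° A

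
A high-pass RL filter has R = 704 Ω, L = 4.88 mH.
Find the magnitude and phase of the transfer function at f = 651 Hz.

Step 1 — Angular frequency: ω = 2π·651 = 4090 rad/s.
Step 2 — Transfer function: H(jω) = jωL/(R + jωL).
Step 3 — Numerator jωL = j·19.96; denominator R + jωL = 704 + j19.96.
Step 4 — H = 0.0008033 + j0.02833.
Step 5 — Magnitude: |H| = 0.02834 (-31.0 dB); phase: φ = 88.4°.

|H| = 0.02834 (-31.0 dB), φ = 88.4°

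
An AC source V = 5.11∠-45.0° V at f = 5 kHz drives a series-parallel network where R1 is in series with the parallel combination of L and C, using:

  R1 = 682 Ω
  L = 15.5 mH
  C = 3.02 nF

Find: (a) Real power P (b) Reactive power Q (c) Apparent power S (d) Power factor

Step 1 — Angular frequency: ω = 2π·f = 2π·5000 = 3.142e+04 rad/s.
Step 2 — Component impedances:
  R1: Z = R = 682 Ω
  L: Z = jωL = j·3.142e+04·0.0155 = 0 + j486.9 Ω
  C: Z = 1/(jωC) = -j/(ω·C) = 0 - j1.054e+04 Ω
Step 3 — Parallel branch: L || C = 1/(1/L + 1/C) = 0 + j510.5 Ω.
Step 4 — Series with R1: Z_total = R1 + (L || C) = 682 + j510.5 Ω = 851.9∠36.8° Ω.
Step 5 — Source phasor: V = 5.11∠-45.0° V = 3.613 - j3.613 V.
Step 6 — Current: I = V / Z = 0.0008537 - j0.005937 A = 0.005998∠-81.8° A.
Step 7 — Complex power: S = V·I* = 0.02454 + j0.01837 VA.
Step 8 — Real power: P = Re(S) = 0.02454 W.
Step 9 — Reactive power: Q = Im(S) = 0.01837 VAR.
Step 10 — Apparent power: |S| = 0.03065 VA.
Step 11 — Power factor: PF = P/|S| = 0.8005 (lagging).

(a) P = 0.02454 W  (b) Q = 0.01837 VAR  (c) S = 0.03065 VA  (d) PF = 0.8005 (lagging)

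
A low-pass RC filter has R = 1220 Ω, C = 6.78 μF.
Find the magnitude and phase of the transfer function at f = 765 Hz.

Step 1 — Angular frequency: ω = 2π·765 = 4807 rad/s.
Step 2 — Transfer function: H(jω) = 1/(1 + jωRC).
Step 3 — Denominator: 1 + jωRC = 1 + j·4807·1220·6.78e-06 = 1 + j39.76.
Step 4 — H = 0.0006322 - j0.02514.
Step 5 — Magnitude: |H| = 0.02514 (-32.0 dB); phase: φ = -88.6°.

|H| = 0.02514 (-32.0 dB), φ = -88.6°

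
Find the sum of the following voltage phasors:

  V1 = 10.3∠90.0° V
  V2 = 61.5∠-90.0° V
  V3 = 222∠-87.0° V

Step 1 — Convert each phasor to rectangular form:
  V1 = 10.3·(cos(90.0°) + j·sin(90.0°)) = 0 + j10.3 V
  V2 = 61.5·(cos(-90.0°) + j·sin(-90.0°)) = 0 - j61.5 V
  V3 = 222·(cos(-87.0°) + j·sin(-87.0°)) = 11.62 - j221.7 V
Step 2 — Sum components: V_total = 11.62 - j272.9 V.
Step 3 — Convert to polar: |V_total| = 273.1 V, ∠V_total = -87.6°.

V_total = 273.1∠-87.6° V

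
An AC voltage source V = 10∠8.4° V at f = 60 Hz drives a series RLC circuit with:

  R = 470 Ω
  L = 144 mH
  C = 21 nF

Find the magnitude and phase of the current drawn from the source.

Step 1 — Angular frequency: ω = 2π·f = 2π·60 = 377 rad/s.
Step 2 — Component impedances:
  R: Z = R = 470 Ω
  L: Z = jωL = j·377·0.144 = 0 + j54.29 Ω
  C: Z = 1/(jωC) = -j/(ω·C) = 0 - j1.263e+05 Ω
Step 3 — Series combination: Z_total = R + L + C = 470 - j1.263e+05 Ω = 1.263e+05∠-89.8° Ω.
Step 4 — Source phasor: V = 10∠8.4° V = 9.893 + j1.461 V.
Step 5 — Ohm's law: I = V / Z_total = (9.893 + j1.461) / (470 - j1.263e+05) = -1.128e-05 + j7.839e-05 A.
Step 6 — Convert to polar: |I| = 7.92e-05 A, ∠I = 98.2°.

I = 7.92e-05∠98.2° A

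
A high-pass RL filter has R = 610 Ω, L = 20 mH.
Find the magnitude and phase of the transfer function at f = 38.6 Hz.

Step 1 — Angular frequency: ω = 2π·38.6 = 242.5 rad/s.
Step 2 — Transfer function: H(jω) = jωL/(R + jωL).
Step 3 — Numerator jωL = j·4.851; denominator R + jωL = 610 + j4.851.
Step 4 — H = 6.323e-05 + j0.007951.
Step 5 — Magnitude: |H| = 0.007952 (-42.0 dB); phase: φ = 89.5°.

|H| = 0.007952 (-42.0 dB), φ = 89.5°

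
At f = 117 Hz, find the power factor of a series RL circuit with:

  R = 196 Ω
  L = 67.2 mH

Step 1 — Angular frequency: ω = 2π·f = 2π·117 = 735.1 rad/s.
Step 2 — Component impedances:
  R: Z = R = 196 Ω
  L: Z = jωL = j·735.1·0.0672 = 0 + j49.4 Ω
Step 3 — Series combination: Z_total = R + L = 196 + j49.4 Ω = 202.1∠14.1° Ω.
Step 4 — Power factor: PF = cos(φ) = Re(Z)/|Z| = 196/202.13 = 0.9697.
Step 5 — Type: Im(Z) = 49.4 ⇒ lagging (phase φ = 14.1°).

PF = 0.9697 (lagging, φ = 14.1°)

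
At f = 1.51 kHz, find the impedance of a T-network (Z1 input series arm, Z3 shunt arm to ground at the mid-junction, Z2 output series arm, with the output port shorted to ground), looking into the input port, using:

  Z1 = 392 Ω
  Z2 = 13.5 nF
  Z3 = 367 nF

Step 1 — Angular frequency: ω = 2π·f = 2π·1510 = 9488 rad/s.
Step 2 — Component impedances:
  Z1: Z = R = 392 Ω
  Z2: Z = 1/(jωC) = -j/(ω·C) = 0 - j7807 Ω
  Z3: Z = 1/(jωC) = -j/(ω·C) = 0 - j287.2 Ω
Step 3 — With the output port shorted to ground, the output series arm Z2 runs from the junction to ground; the shunt arm Z3 also runs from the junction to ground. They appear in parallel: Z3 || Z2 = 0 - j277 Ω.
Step 4 — Series with input arm Z1: Z_in = Z1 + (Z3 || Z2) = 392 - j277 Ω = 480∠-35.2° Ω.

Z = 392 - j277 Ω = 480∠-35.2° Ω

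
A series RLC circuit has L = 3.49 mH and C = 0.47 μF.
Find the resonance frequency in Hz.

Step 1 — Resonance condition Im(Z)=0 gives ω₀ = 1/√(LC).
Step 2 — ω₀ = 1/√(0.00349·4.7e-07) = 2.469e+04 rad/s.
Step 3 — f₀ = ω₀/(2π) = 3930 Hz.

f₀ = 3930 Hz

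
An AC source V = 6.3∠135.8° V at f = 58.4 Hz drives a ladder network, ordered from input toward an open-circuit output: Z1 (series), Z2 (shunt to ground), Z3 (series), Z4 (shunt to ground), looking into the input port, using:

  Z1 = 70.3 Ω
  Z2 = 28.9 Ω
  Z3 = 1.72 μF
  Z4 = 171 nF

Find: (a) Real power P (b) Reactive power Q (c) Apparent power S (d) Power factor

Step 1 — Angular frequency: ω = 2π·f = 2π·58.4 = 366.9 rad/s.
Step 2 — Component impedances:
  Z1: Z = R = 70.3 Ω
  Z2: Z = R = 28.9 Ω
  Z3: Z = 1/(jωC) = -j/(ω·C) = 0 - j1584 Ω
  Z4: Z = 1/(jωC) = -j/(ω·C) = 0 - j1.594e+04 Ω
Step 3 — Ladder network (open output): work backward from the far end, alternating series and parallel combinations. Z_in = 99.2 - j0.04767 Ω = 99.2∠-0.0° Ω.
Step 4 — Source phasor: V = 6.3∠135.8° V = -4.517 + j4.392 V.
Step 5 — Current: I = V / Z = -0.04555 + j0.04425 A = 0.06351∠135.8° A.
Step 6 — Complex power: S = V·I* = 0.4001 - j0.0001923 VA.
Step 7 — Real power: P = Re(S) = 0.4001 W.
Step 8 — Reactive power: Q = Im(S) = -0.0001923 VAR.
Step 9 — Apparent power: |S| = 0.4001 VA.
Step 10 — Power factor: PF = P/|S| = 1 (leading).

(a) P = 0.4001 W  (b) Q = -0.0001923 VAR  (c) S = 0.4001 VA  (d) PF = 1 (leading)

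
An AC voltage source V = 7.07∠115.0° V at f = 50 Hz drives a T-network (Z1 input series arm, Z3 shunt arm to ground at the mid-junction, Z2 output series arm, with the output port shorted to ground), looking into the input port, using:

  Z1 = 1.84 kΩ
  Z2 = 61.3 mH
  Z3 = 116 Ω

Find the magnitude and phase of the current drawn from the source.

Step 1 — Angular frequency: ω = 2π·f = 2π·50 = 314.2 rad/s.
Step 2 — Component impedances:
  Z1: Z = R = 1840 Ω
  Z2: Z = jωL = j·314.2·0.0613 = 0 + j19.26 Ω
  Z3: Z = R = 116 Ω
Step 3 — With the output port shorted to ground, the output series arm Z2 runs from the junction to ground; the shunt arm Z3 also runs from the junction to ground. They appear in parallel: Z3 || Z2 = 3.111 + j18.74 Ω.
Step 4 — Series with input arm Z1: Z_in = Z1 + (Z3 || Z2) = 1843 + j18.74 Ω = 1843∠0.6° Ω.
Step 5 — Source phasor: V = 7.07∠115.0° V = -2.988 + j6.408 V.
Step 6 — Ohm's law: I = V / Z_total = (-2.988 + j6.408) / (1843 + j18.74) = -0.001586 + j0.003493 A.
Step 7 — Convert to polar: |I| = 0.003836 A, ∠I = 114.4°.

I = 0.003836∠114.4° A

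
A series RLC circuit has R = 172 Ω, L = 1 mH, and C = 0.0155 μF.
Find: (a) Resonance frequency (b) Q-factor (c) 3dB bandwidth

Step 1 — Resonance: ω₀ = 1/√(LC) = 1/√(0.001·1.55e-08) = 2.54e+05 rad/s.
Step 2 — f₀ = ω₀/(2π) = 4.043e+04 Hz.
Step 3 — Series Q: Q = ω₀L/R = 2.54e+05·0.001/172 = 1.477.
Step 4 — Bandwidth: Δω = ω₀/Q = 1.72e+05 rad/s; BW = Δω/(2π) = 2.737e+04 Hz.

(a) f₀ = 4.043e+04 Hz  (b) Q = 1.477  (c) BW = 2.737e+04 Hz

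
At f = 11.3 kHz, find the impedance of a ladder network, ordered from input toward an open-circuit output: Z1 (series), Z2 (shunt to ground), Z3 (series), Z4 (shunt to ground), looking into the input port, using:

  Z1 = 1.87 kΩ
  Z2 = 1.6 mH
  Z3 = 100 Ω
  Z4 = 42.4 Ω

Step 1 — Angular frequency: ω = 2π·f = 2π·1.13e+04 = 7.1e+04 rad/s.
Step 2 — Component impedances:
  Z1: Z = R = 1870 Ω
  Z2: Z = jωL = j·7.1e+04·0.0016 = 0 + j113.6 Ω
  Z3: Z = R = 100 Ω
  Z4: Z = R = 42.4 Ω
Step 3 — Ladder network (open output): work backward from the far end, alternating series and parallel combinations. Z_in = 1925 + j69.42 Ω = 1927∠2.1° Ω.

Z = 1925 + j69.42 Ω = 1927∠2.1° Ω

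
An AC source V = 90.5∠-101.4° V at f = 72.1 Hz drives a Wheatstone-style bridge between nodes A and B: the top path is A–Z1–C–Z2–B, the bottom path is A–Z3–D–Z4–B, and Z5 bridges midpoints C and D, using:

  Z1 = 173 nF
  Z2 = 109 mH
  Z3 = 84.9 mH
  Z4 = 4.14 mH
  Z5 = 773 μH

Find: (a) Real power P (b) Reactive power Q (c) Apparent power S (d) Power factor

Step 1 — Angular frequency: ω = 2π·f = 2π·72.1 = 453 rad/s.
Step 2 — Component impedances:
  Z1: Z = 1/(jωC) = -j/(ω·C) = 0 - j1.276e+04 Ω
  Z2: Z = jωL = j·453·0.109 = 0 + j49.38 Ω
  Z3: Z = jωL = j·453·0.0849 = 0 + j38.46 Ω
  Z4: Z = jωL = j·453·0.00414 = 0 + j1.875 Ω
  Z5: Z = jωL = j·453·0.000773 = 0 + j0.3502 Ω
Step 3 — Bridge requires nodal analysis (the Z5 bridge couples midpoints C and D, so the two paths cannot be reduced to a simple series/parallel combination). Setting node B to ground and injecting 1 A at node A, the 3-node admittance system at A, C, D solves to V_A = Z_AB = 0 + j40.38 Ω = 40.38∠90.0° Ω.
Step 4 — Source phasor: V = 90.5∠-101.4° V = -17.89 - j88.71 V.
Step 5 — Current: I = V / Z = -2.197 + j0.4429 A = 2.241∠168.6° A.
Step 6 — Complex power: S = V·I* = 0 + j202.8 VA.
Step 7 — Real power: P = Re(S) = 0 W.
Step 8 — Reactive power: Q = Im(S) = 202.8 VAR.
Step 9 — Apparent power: |S| = 202.8 VA.
Step 10 — Power factor: PF = P/|S| = 0 (lagging).

(a) P = 0 W  (b) Q = 202.8 VAR  (c) S = 202.8 VA  (d) PF = 0 (lagging)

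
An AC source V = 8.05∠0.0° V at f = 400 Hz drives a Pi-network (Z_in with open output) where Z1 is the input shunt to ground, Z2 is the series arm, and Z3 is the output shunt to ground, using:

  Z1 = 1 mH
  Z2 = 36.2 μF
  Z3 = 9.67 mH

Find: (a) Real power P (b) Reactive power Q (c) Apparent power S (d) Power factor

Step 1 — Angular frequency: ω = 2π·f = 2π·400 = 2513 rad/s.
Step 2 — Component impedances:
  Z1: Z = jωL = j·2513·0.001 = 0 + j2.513 Ω
  Z2: Z = 1/(jωC) = -j/(ω·C) = 0 - j10.99 Ω
  Z3: Z = jωL = j·2513·0.00967 = 0 + j24.3 Ω
Step 3 — With open output, the series arm Z2 and the output shunt Z3 appear in series to ground: Z2 + Z3 = 0 + j13.31 Ω.
Step 4 — Parallel with input shunt Z1: Z_in = Z1 || (Z2 + Z3) = 0 + j2.114 Ω = 2.114∠90.0° Ω.
Step 5 — Source phasor: V = 8.05∠0.0° V = 8.05 V.
Step 6 — Current: I = V / Z = 0 - j3.808 A = 3.808∠-90.0° A.
Step 7 — Complex power: S = V·I* = 0 + j30.65 VA.
Step 8 — Real power: P = Re(S) = 0 W.
Step 9 — Reactive power: Q = Im(S) = 30.65 VAR.
Step 10 — Apparent power: |S| = 30.65 VA.
Step 11 — Power factor: PF = P/|S| = 0 (lagging).

(a) P = 0 W  (b) Q = 30.65 VAR  (c) S = 30.65 VA  (d) PF = 0 (lagging)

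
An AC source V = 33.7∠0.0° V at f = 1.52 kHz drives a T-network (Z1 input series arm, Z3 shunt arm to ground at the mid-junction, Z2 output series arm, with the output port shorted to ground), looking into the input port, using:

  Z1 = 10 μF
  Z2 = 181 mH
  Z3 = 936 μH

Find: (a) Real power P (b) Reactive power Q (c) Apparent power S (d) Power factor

Step 1 — Angular frequency: ω = 2π·f = 2π·1520 = 9550 rad/s.
Step 2 — Component impedances:
  Z1: Z = 1/(jωC) = -j/(ω·C) = 0 - j10.47 Ω
  Z2: Z = jωL = j·9550·0.181 = 0 + j1729 Ω
  Z3: Z = jωL = j·9550·0.000936 = 0 + j8.939 Ω
Step 3 — With the output port shorted to ground, the output series arm Z2 runs from the junction to ground; the shunt arm Z3 also runs from the junction to ground. They appear in parallel: Z3 || Z2 = 0 + j8.893 Ω.
Step 4 — Series with input arm Z1: Z_in = Z1 + (Z3 || Z2) = 0 - j1.577 Ω = 1.577∠-90.0° Ω.
Step 5 — Source phasor: V = 33.7∠0.0° V = 33.7 V.
Step 6 — Current: I = V / Z = 0 + j21.36 A = 21.36∠90.0° A.
Step 7 — Complex power: S = V·I* = 0 - j719.9 VA.
Step 8 — Real power: P = Re(S) = 0 W.
Step 9 — Reactive power: Q = Im(S) = -719.9 VAR.
Step 10 — Apparent power: |S| = 719.9 VA.
Step 11 — Power factor: PF = P/|S| = 0 (leading).

(a) P = 0 W  (b) Q = -719.9 VAR  (c) S = 719.9 VA  (d) PF = 0 (leading)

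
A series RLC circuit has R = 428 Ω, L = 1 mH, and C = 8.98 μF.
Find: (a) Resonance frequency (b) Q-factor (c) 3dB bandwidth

Step 1 — Resonance condition Im(Z)=0 gives ω₀ = 1/√(LC).
Step 2 — ω₀ = 1/√(0.001·8.98e-06) = 1.055e+04 rad/s.
Step 3 — f₀ = ω₀/(2π) = 1680 Hz.
Step 4 — Series Q: Q = ω₀L/R = 1.055e+04·0.001/428 = 0.02466.
Step 5 — 3dB bandwidth: Δω = ω₀/Q = 4.28e+05 rad/s; BW = Δω/(2π) = 6.812e+04 Hz.

(a) f₀ = 1680 Hz  (b) Q = 0.02466  (c) BW = 6.812e+04 Hz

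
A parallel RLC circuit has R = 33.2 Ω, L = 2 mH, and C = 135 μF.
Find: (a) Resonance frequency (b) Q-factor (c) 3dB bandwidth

Step 1 — Resonance: ω₀ = 1/√(LC) = 1/√(0.002·0.000135) = 1925 rad/s.
Step 2 — f₀ = ω₀/(2π) = 306.3 Hz.
Step 3 — Parallel Q: Q = R/(ω₀L) = 33.2/(1925·0.002) = 8.626.
Step 4 — Bandwidth: Δω = ω₀/Q = 223.1 rad/s; BW = Δω/(2π) = 35.51 Hz.

(a) f₀ = 306.3 Hz  (b) Q = 8.626  (c) BW = 35.51 Hz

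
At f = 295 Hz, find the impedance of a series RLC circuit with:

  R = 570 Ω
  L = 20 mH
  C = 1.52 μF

Step 1 — Angular frequency: ω = 2π·f = 2π·295 = 1854 rad/s.
Step 2 — Component impedances:
  R: Z = R = 570 Ω
  L: Z = jωL = j·1854·0.02 = 0 + j37.07 Ω
  C: Z = 1/(jωC) = -j/(ω·C) = 0 - j354.9 Ω
Step 3 — Series combination: Z_total = R + L + C = 570 - j317.9 Ω = 652.6∠-29.1° Ω.

Z = 570 - j317.9 Ω = 652.6∠-29.1° Ω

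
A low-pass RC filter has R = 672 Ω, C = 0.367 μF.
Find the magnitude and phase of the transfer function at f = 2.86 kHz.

Step 1 — Angular frequency: ω = 2π·2860 = 1.797e+04 rad/s.
Step 2 — Transfer function: H(jω) = 1/(1 + jωRC).
Step 3 — Denominator: 1 + jωRC = 1 + j·1.797e+04·672·3.67e-07 = 1 + j4.432.
Step 4 — H = 0.04845 - j0.2147.
Step 5 — Magnitude: |H| = 0.2201 (-13.1 dB); phase: φ = -77.3°.

|H| = 0.2201 (-13.1 dB), φ = -77.3°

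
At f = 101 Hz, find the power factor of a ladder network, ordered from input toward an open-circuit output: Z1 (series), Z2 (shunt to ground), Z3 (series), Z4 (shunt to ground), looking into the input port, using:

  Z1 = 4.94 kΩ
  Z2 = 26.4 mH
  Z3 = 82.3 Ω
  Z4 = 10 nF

Step 1 — Angular frequency: ω = 2π·f = 2π·101 = 634.6 rad/s.
Step 2 — Component impedances:
  Z1: Z = R = 4940 Ω
  Z2: Z = jωL = j·634.6·0.0264 = 0 + j16.75 Ω
  Z3: Z = R = 82.3 Ω
  Z4: Z = 1/(jωC) = -j/(ω·C) = 0 - j1.576e+05 Ω
Step 3 — Ladder network (open output): work backward from the far end, alternating series and parallel combinations. Z_in = 4940 + j16.76 Ω = 4940∠0.2° Ω.
Step 4 — Power factor: PF = cos(φ) = Re(Z)/|Z| = 4940/4940 = 1.
Step 5 — Type: Im(Z) = 16.76 ⇒ lagging (phase φ = 0.2°).

PF = 1 (lagging, φ = 0.2°)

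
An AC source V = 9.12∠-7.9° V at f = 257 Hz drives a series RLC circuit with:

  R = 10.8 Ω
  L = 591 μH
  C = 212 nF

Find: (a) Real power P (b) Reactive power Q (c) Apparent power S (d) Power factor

Step 1 — Angular frequency: ω = 2π·f = 2π·257 = 1615 rad/s.
Step 2 — Component impedances:
  R: Z = R = 10.8 Ω
  L: Z = jωL = j·1615·0.000591 = 0 + j0.9543 Ω
  C: Z = 1/(jωC) = -j/(ω·C) = 0 - j2921 Ω
Step 3 — Series combination: Z_total = R + L + C = 10.8 - j2920 Ω = 2920∠-89.8° Ω.
Step 4 — Source phasor: V = 9.12∠-7.9° V = 9.033 - j1.253 V.
Step 5 — Current: I = V / Z = 0.0004407 + j0.003092 A = 0.003123∠81.9° A.
Step 6 — Complex power: S = V·I* = 0.0001053 - j0.02848 VA.
Step 7 — Real power: P = Re(S) = 0.0001053 W.
Step 8 — Reactive power: Q = Im(S) = -0.02848 VAR.
Step 9 — Apparent power: |S| = 0.02848 VA.
Step 10 — Power factor: PF = P/|S| = 0.003698 (leading).

(a) P = 0.0001053 W  (b) Q = -0.02848 VAR  (c) S = 0.02848 VA  (d) PF = 0.003698 (leading)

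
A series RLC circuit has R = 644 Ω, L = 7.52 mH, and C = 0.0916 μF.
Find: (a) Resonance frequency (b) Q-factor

Step 1 — Resonance condition Im(Z)=0 gives ω₀ = 1/√(LC).
Step 2 — ω₀ = 1/√(0.00752·9.16e-08) = 3.81e+04 rad/s.
Step 3 — f₀ = ω₀/(2π) = 6064 Hz.
Step 4 — Series Q: Q = ω₀L/R = 3.81e+04·0.00752/644 = 0.4449.

(a) f₀ = 6064 Hz  (b) Q = 0.4449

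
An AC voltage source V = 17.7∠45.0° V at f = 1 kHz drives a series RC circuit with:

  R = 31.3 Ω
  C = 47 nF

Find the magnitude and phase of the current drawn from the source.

Step 1 — Angular frequency: ω = 2π·f = 2π·1000 = 6283 rad/s.
Step 2 — Component impedances:
  R: Z = R = 31.3 Ω
  C: Z = 1/(jωC) = -j/(ω·C) = 0 - j3386 Ω
Step 3 — Series combination: Z_total = R + C = 31.3 - j3386 Ω = 3386∠-89.5° Ω.
Step 4 — Source phasor: V = 17.7∠45.0° V = 12.52 + j12.52 V.
Step 5 — Ohm's law: I = V / Z_total = (12.52 + j12.52) / (31.3 - j3386) = -0.003662 + j0.00373 A.
Step 6 — Convert to polar: |I| = 0.005227 A, ∠I = 134.5°.

I = 0.005227∠134.5° A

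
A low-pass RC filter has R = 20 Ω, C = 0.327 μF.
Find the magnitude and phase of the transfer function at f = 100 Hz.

Step 1 — Angular frequency: ω = 2π·100 = 628.3 rad/s.
Step 2 — Transfer function: H(jω) = 1/(1 + jωRC).
Step 3 — Denominator: 1 + jωRC = 1 + j·628.3·20·3.27e-07 = 1 + j0.004109.
Step 4 — H = 1 - j0.004109.
Step 5 — Magnitude: |H| = 1 (-0.0 dB); phase: φ = -0.2°.

|H| = 1 (-0.0 dB), φ = -0.2°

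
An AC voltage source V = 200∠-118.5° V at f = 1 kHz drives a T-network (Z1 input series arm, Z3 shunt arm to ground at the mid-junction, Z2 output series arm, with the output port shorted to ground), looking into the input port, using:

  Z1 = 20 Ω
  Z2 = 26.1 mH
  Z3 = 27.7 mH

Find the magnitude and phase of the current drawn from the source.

Step 1 — Angular frequency: ω = 2π·f = 2π·1000 = 6283 rad/s.
Step 2 — Component impedances:
  Z1: Z = R = 20 Ω
  Z2: Z = jωL = j·6283·0.0261 = 0 + j164 Ω
  Z3: Z = jωL = j·6283·0.0277 = 0 + j174 Ω
Step 3 — With the output port shorted to ground, the output series arm Z2 runs from the junction to ground; the shunt arm Z3 also runs from the junction to ground. They appear in parallel: Z3 || Z2 = 0 + j84.43 Ω.
Step 4 — Series with input arm Z1: Z_in = Z1 + (Z3 || Z2) = 20 + j84.43 Ω = 86.77∠76.7° Ω.
Step 5 — Source phasor: V = 200∠-118.5° V = -95.43 - j175.8 V.
Step 6 — Ohm's law: I = V / Z_total = (-95.43 - j175.8) / (20 + j84.43) = -2.225 + j0.6033 A.
Step 7 — Convert to polar: |I| = 2.305 A, ∠I = 164.8°.

I = 2.305∠164.8° A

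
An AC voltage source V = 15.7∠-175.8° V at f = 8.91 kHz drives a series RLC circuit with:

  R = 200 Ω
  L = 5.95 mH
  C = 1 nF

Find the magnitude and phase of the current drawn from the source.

Step 1 — Angular frequency: ω = 2π·f = 2π·8910 = 5.598e+04 rad/s.
Step 2 — Component impedances:
  R: Z = R = 200 Ω
  L: Z = jωL = j·5.598e+04·0.00595 = 0 + j333.1 Ω
  C: Z = 1/(jωC) = -j/(ω·C) = 0 - j1.786e+04 Ω
Step 3 — Series combination: Z_total = R + L + C = 200 - j1.753e+04 Ω = 1.753e+04∠-89.3° Ω.
Step 4 — Source phasor: V = 15.7∠-175.8° V = -15.66 - j1.15 V.
Step 5 — Ohm's law: I = V / Z_total = (-15.66 - j1.15) / (200 - j1.753e+04) = 5.54e-05 - j0.0008939 A.
Step 6 — Convert to polar: |I| = 0.0008956 A, ∠I = -86.5°.

I = 0.0008956∠-86.5° A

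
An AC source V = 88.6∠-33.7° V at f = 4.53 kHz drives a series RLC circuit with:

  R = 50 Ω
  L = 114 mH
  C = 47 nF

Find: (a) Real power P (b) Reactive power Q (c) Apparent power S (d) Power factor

Step 1 — Angular frequency: ω = 2π·f = 2π·4530 = 2.846e+04 rad/s.
Step 2 — Component impedances:
  R: Z = R = 50 Ω
  L: Z = jωL = j·2.846e+04·0.114 = 0 + j3245 Ω
  C: Z = 1/(jωC) = -j/(ω·C) = 0 - j747.5 Ω
Step 3 — Series combination: Z_total = R + L + C = 50 + j2497 Ω = 2498∠88.9° Ω.
Step 4 — Source phasor: V = 88.6∠-33.7° V = 73.71 - j49.16 V.
Step 5 — Current: I = V / Z = -0.01909 - j0.0299 A = 0.03547∠-122.6° A.
Step 6 — Complex power: S = V·I* = 0.06291 + j3.142 VA.
Step 7 — Real power: P = Re(S) = 0.06291 W.
Step 8 — Reactive power: Q = Im(S) = 3.142 VAR.
Step 9 — Apparent power: |S| = 3.143 VA.
Step 10 — Power factor: PF = P/|S| = 0.02002 (lagging).

(a) P = 0.06291 W  (b) Q = 3.142 VAR  (c) S = 3.143 VA  (d) PF = 0.02002 (lagging)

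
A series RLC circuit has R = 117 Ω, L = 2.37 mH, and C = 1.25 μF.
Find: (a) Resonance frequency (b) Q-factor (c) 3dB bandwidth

Step 1 — Resonance condition Im(Z)=0 gives ω₀ = 1/√(LC).
Step 2 — ω₀ = 1/√(0.00237·1.25e-06) = 1.837e+04 rad/s.
Step 3 — f₀ = ω₀/(2π) = 2924 Hz.
Step 4 — Series Q: Q = ω₀L/R = 1.837e+04·0.00237/117 = 0.3722.
Step 5 — 3dB bandwidth: Δω = ω₀/Q = 4.937e+04 rad/s; BW = Δω/(2π) = 7857 Hz.

(a) f₀ = 2924 Hz  (b) Q = 0.3722  (c) BW = 7857 Hz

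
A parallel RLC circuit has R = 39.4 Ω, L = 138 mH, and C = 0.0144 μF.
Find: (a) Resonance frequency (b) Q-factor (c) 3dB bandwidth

Step 1 — Resonance: ω₀ = 1/√(LC) = 1/√(0.138·1.44e-08) = 2.243e+04 rad/s.
Step 2 — f₀ = ω₀/(2π) = 3570 Hz.
Step 3 — Parallel Q: Q = R/(ω₀L) = 39.4/(2.243e+04·0.138) = 0.01273.
Step 4 — Bandwidth: Δω = ω₀/Q = 1.763e+06 rad/s; BW = Δω/(2π) = 2.805e+05 Hz.

(a) f₀ = 3570 Hz  (b) Q = 0.01273  (c) BW = 2.805e+05 Hz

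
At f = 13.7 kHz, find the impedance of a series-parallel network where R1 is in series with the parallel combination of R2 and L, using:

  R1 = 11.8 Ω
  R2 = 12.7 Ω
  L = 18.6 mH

Step 1 — Angular frequency: ω = 2π·f = 2π·1.37e+04 = 8.608e+04 rad/s.
Step 2 — Component impedances:
  R1: Z = R = 11.8 Ω
  R2: Z = R = 12.7 Ω
  L: Z = jωL = j·8.608e+04·0.0186 = 0 + j1601 Ω
Step 3 — Parallel branch: R2 || L = 1/(1/R2 + 1/L) = 12.7 + j0.1007 Ω.
Step 4 — Series with R1: Z_total = R1 + (R2 || L) = 24.5 + j0.1007 Ω = 24.5∠0.2° Ω.

Z = 24.5 + j0.1007 Ω = 24.5∠0.2° Ω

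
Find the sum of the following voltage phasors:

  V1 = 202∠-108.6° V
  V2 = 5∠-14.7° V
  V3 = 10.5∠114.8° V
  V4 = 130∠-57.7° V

Step 1 — Convert each phasor to rectangular form:
  V1 = 202·(cos(-108.6°) + j·sin(-108.6°)) = -64.43 - j191.4 V
  V2 = 5·(cos(-14.7°) + j·sin(-14.7°)) = 4.836 - j1.269 V
  V3 = 10.5·(cos(114.8°) + j·sin(114.8°)) = -4.404 + j9.532 V
  V4 = 130·(cos(-57.7°) + j·sin(-57.7°)) = 69.47 - j109.9 V
Step 2 — Sum components: V_total = 5.468 - j293.1 V.
Step 3 — Convert to polar: |V_total| = 293.1 V, ∠V_total = -88.9°.

V_total = 293.1∠-88.9° V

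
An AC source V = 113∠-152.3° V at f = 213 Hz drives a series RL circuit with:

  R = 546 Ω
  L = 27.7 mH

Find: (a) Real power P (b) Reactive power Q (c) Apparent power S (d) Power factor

Step 1 — Angular frequency: ω = 2π·f = 2π·213 = 1338 rad/s.
Step 2 — Component impedances:
  R: Z = R = 546 Ω
  L: Z = jωL = j·1338·0.0277 = 0 + j37.07 Ω
Step 3 — Series combination: Z_total = R + L = 546 + j37.07 Ω = 547.3∠3.9° Ω.
Step 4 — Source phasor: V = 113∠-152.3° V = -100 - j52.53 V.
Step 5 — Current: I = V / Z = -0.1889 - j0.08338 A = 0.2065∠-156.2° A.
Step 6 — Complex power: S = V·I* = 23.28 + j1.581 VA.
Step 7 — Real power: P = Re(S) = 23.28 W.
Step 8 — Reactive power: Q = Im(S) = 1.581 VAR.
Step 9 — Apparent power: |S| = 23.33 VA.
Step 10 — Power factor: PF = P/|S| = 0.9977 (lagging).

(a) P = 23.28 W  (b) Q = 1.581 VAR  (c) S = 23.33 VA  (d) PF = 0.9977 (lagging)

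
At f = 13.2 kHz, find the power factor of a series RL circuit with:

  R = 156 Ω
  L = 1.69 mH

Step 1 — Angular frequency: ω = 2π·f = 2π·1.32e+04 = 8.294e+04 rad/s.
Step 2 — Component impedances:
  R: Z = R = 156 Ω
  L: Z = jωL = j·8.294e+04·0.00169 = 0 + j140.2 Ω
Step 3 — Series combination: Z_total = R + L = 156 + j140.2 Ω = 209.7∠41.9° Ω.
Step 4 — Power factor: PF = cos(φ) = Re(Z)/|Z| = 156/209.7 = 0.7439.
Step 5 — Type: Im(Z) = 140.2 ⇒ lagging (phase φ = 41.9°).

PF = 0.7439 (lagging, φ = 41.9°)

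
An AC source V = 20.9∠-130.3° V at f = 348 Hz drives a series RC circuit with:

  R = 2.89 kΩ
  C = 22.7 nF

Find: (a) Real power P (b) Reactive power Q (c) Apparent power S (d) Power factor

Step 1 — Angular frequency: ω = 2π·f = 2π·348 = 2187 rad/s.
Step 2 — Component impedances:
  R: Z = R = 2890 Ω
  C: Z = 1/(jωC) = -j/(ω·C) = 0 - j2.015e+04 Ω
Step 3 — Series combination: Z_total = R + C = 2890 - j2.015e+04 Ω = 2.035e+04∠-81.8° Ω.
Step 4 — Source phasor: V = 20.9∠-130.3° V = -13.52 - j15.94 V.
Step 5 — Current: I = V / Z = 0.0006809 - j0.0007686 A = 0.001027∠-48.5° A.
Step 6 — Complex power: S = V·I* = 0.003047 - j0.02124 VA.
Step 7 — Real power: P = Re(S) = 0.003047 W.
Step 8 — Reactive power: Q = Im(S) = -0.02124 VAR.
Step 9 — Apparent power: |S| = 0.02146 VA.
Step 10 — Power factor: PF = P/|S| = 0.142 (leading).

(a) P = 0.003047 W  (b) Q = -0.02124 VAR  (c) S = 0.02146 VA  (d) PF = 0.142 (leading)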